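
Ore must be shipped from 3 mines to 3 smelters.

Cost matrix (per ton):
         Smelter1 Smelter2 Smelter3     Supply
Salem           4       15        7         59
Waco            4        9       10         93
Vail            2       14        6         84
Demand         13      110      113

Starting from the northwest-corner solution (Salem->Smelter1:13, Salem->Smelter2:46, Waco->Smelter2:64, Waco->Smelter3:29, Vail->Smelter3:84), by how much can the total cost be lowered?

Current plan cost = 13·4 + 46·15 + 64·9 + 29·10 + 84·6 = 2112.
Optimal plan:
  Salem->Smelter2: 17 tons
  Salem->Smelter3: 42 tons
  Waco->Smelter2: 93 tons
  Vail->Smelter1: 13 tons
  Vail->Smelter3: 71 tons
Optimal cost = 1838.
Saving = 2112 − 1838 = 274.

274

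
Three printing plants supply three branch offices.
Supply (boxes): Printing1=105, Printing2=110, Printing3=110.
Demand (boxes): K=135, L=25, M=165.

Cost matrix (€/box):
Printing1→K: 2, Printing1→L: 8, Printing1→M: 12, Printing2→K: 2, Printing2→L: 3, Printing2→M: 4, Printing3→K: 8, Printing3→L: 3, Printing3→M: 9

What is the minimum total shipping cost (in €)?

1430

An optimal shipping plan:
  Printing1→K: 105 × €2 = €210
  Printing2→K: 30 × €2 = €60
  Printing2→M: 80 × €4 = €320
  Printing3→L: 25 × €3 = €75
  Printing3→M: 85 × €9 = €765
Total = 210 + 60 + 320 + 75 + 765 = €1430.
(Supply check: Printing1 ships 105; Printing2 ships 110; Printing3 ships 110.)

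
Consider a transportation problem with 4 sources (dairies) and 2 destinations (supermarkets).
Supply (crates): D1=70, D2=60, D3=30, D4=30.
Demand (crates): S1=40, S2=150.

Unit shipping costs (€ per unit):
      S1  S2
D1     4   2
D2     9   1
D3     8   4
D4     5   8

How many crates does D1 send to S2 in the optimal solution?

60

Optimal shipments:
  D1->S1: 10 × €4 = €40
  D1->S2: 60 × €2 = €120
  D2->S2: 60 × €1 = €60
  D3->S2: 30 × €4 = €120
  D4->S1: 30 × €5 = €150
Total cost = €490.
So D1→S2 carries 60 crates.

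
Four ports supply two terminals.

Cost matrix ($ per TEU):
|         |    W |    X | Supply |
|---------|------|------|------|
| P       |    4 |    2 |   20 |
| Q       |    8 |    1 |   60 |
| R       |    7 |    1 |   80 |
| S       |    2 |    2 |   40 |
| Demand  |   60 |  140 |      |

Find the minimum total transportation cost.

300

An optimal shipping plan:
  P→W: 20 × $4 = $80
  Q→X: 60 × $1 = $60
  R→X: 80 × $1 = $80
  S→W: 40 × $2 = $80
Total = 80 + 60 + 80 + 80 = $300.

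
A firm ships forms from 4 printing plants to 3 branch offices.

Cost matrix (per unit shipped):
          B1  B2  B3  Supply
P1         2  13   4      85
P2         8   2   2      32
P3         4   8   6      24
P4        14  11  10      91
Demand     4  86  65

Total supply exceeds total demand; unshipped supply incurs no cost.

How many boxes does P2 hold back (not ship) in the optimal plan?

Minimum-cost shipments:
  P1 to B1: 4 × 2 = 8
  P1 to B3: 65 × 4 = 260
  P2 to B2: 32 × 2 = 64
  P3 to B2: 24 × 8 = 192
  P4 to B2: 30 × 11 = 330
Total cost = 854.
P2 ships 32 of its 32, leaving 0.

0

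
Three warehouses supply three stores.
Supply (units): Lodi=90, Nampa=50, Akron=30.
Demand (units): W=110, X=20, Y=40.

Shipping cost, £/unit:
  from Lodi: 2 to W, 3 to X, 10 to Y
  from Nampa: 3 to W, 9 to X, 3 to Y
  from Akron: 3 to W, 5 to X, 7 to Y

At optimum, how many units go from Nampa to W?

10

Optimal shipments:
  Lodi->W: 70 × £2 = £140
  Lodi->X: 20 × £3 = £60
  Nampa->W: 10 × £3 = £30
  Nampa->Y: 40 × £3 = £120
  Akron->W: 30 × £3 = £90
Total cost = £440.
So Nampa→W carries 10 units.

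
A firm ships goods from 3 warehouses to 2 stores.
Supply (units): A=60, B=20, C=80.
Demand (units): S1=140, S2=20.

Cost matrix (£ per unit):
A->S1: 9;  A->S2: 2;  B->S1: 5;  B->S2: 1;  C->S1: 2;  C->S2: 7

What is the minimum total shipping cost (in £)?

One minimum-cost allocation:
  A->S1: 40 units
  A->S2: 20 units
  B->S1: 20 units
  C->S1: 80 units
Total cost = £660.
(Supply check: A ships 60; B ships 20; C ships 80.)

660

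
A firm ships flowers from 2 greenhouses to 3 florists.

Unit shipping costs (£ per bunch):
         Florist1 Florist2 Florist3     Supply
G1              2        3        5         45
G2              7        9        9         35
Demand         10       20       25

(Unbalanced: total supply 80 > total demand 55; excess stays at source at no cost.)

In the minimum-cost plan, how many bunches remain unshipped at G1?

0

Minimum-cost shipments:
  G1->Florist1: 10 × £2 = £20
  G1->Florist2: 20 × £3 = £60
  G1->Florist3: 15 × £5 = £75
  G2->Florist3: 10 × £9 = £90
Total cost = £245.
G1 ships 45 of its 45, leaving 0.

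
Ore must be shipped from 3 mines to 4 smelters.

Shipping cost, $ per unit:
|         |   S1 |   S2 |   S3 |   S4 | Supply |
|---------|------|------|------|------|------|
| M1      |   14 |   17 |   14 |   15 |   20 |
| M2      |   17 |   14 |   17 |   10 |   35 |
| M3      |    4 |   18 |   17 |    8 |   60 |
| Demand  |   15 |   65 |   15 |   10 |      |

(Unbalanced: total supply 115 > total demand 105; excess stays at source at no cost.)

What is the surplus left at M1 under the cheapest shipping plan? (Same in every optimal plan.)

0

Minimum-cost shipments:
  M1–S2: 5 tons
  M1–S3: 15 tons
  M2–S2: 35 tons
  M3–S1: 15 tons
  M3–S2: 25 tons
  M3–S4: 10 tons
Total cost = $1375.
M1 ships 20 of its 20, leaving 0.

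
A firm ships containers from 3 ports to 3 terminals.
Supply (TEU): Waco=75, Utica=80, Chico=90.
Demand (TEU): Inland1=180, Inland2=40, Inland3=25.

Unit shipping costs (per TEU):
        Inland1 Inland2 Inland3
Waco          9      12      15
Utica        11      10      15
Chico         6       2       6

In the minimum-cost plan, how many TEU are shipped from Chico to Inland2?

Solving gives:
  Waco to Inland1: 75 × 9 = 675
  Utica to Inland1: 80 × 11 = 880
  Chico to Inland1: 25 × 6 = 150
  Chico to Inland2: 40 × 2 = 80
  Chico to Inland3: 25 × 6 = 150
Total cost = 1935.
So Chico→Inland2 carries 40 TEU.

40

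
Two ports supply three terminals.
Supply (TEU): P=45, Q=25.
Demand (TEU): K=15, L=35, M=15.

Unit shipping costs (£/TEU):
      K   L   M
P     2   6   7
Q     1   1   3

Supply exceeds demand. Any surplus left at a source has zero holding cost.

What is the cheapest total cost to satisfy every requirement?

220

One minimum-cost allocation:
  P–K: 15 TEU
  P–L: 10 TEU
  P–M: 15 TEU
  Q–L: 25 TEU
Total cost = £220.
(Supply check: P ships 40; Q ships 25.)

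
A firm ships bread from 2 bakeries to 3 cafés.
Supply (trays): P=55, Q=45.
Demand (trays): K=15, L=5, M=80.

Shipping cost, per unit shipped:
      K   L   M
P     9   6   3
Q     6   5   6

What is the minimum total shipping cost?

430

A cheapest plan:
  P–M: 55 × 3 = 165
  Q–K: 15 × 6 = 90
  Q–L: 5 × 5 = 25
  Q–M: 25 × 6 = 150
Total = 165 + 90 + 25 + 150 = 430.
(Supply check: P ships 55; Q ships 45.)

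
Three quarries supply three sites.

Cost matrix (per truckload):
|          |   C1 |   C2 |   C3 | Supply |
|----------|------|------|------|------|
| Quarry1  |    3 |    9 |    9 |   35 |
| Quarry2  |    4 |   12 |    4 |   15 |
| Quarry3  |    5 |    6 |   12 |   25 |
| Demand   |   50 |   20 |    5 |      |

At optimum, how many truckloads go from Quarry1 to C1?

The minimum-cost plan:
  Quarry1–C1: 35 truckloads
  Quarry2–C1: 10 truckloads
  Quarry2–C3: 5 truckloads
  Quarry3–C1: 5 truckloads
  Quarry3–C2: 20 truckloads
Total cost = 310.
So Quarry1→C1 carries 35 truckloads.

35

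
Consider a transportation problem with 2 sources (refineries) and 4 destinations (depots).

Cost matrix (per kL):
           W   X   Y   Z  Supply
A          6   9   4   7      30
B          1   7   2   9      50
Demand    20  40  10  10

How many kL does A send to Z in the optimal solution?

The minimum-cost plan:
  A–X: 10 × 9 = 90
  A–Y: 10 × 4 = 40
  A–Z: 10 × 7 = 70
  B–W: 20 × 1 = 20
  B–X: 30 × 7 = 210
Total cost = 430.
So A→Z carries 10 kL.

10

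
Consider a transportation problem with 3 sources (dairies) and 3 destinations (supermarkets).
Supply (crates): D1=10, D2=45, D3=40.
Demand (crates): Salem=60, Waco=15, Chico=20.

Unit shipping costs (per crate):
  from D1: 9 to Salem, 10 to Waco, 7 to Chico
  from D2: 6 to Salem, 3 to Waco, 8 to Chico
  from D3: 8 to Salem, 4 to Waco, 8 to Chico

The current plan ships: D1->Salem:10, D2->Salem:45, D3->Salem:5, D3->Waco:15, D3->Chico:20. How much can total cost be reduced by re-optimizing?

Current plan cost = 10·9 + 45·6 + 5·8 + 15·4 + 20·8 = 620.
Optimal plan:
  D1 to Chico: 10 crates
  D2 to Salem: 45 crates
  D3 to Salem: 15 crates
  D3 to Waco: 15 crates
  D3 to Chico: 10 crates
Optimal cost = 600.
Saving = 620 − 600 = 20.

20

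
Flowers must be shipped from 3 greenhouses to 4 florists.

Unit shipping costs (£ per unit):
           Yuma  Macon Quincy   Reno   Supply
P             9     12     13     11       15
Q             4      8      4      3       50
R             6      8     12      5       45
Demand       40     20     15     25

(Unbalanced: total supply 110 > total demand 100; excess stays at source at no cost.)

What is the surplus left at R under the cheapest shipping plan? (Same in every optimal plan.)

An optimal plan:
  P→Yuma: 5 × £9 = £45
  Q→Yuma: 35 × £4 = £140
  Q→Quincy: 15 × £4 = £60
  R→Macon: 20 × £8 = £160
  R→Reno: 25 × £5 = £125
Total cost = £530.
R ships 45 of its 45, leaving 0.

0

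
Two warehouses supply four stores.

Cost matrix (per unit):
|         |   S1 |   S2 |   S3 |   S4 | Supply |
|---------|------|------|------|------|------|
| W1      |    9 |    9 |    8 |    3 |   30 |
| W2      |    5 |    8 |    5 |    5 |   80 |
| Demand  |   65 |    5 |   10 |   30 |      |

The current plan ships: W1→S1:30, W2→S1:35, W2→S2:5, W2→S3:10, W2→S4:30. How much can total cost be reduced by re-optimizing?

180

Current plan cost = 30·9 + 35·5 + 5·8 + 10·5 + 30·5 = 685.
Optimal plan:
  W1->S4: 30 × 3 = 90
  W2->S1: 65 × 5 = 325
  W2->S2: 5 × 8 = 40
  W2->S3: 10 × 5 = 50
Optimal cost = 505.
Saving = 685 − 505 = 180.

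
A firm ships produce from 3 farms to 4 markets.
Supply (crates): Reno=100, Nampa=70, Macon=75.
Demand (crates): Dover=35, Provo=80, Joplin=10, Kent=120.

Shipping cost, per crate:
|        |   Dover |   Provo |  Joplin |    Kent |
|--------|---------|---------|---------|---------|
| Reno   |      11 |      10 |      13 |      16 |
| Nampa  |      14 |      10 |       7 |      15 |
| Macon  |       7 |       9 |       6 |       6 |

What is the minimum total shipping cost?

2380

One minimum-cost allocation:
  Reno to Dover: 35 × 11 = 385
  Reno to Provo: 65 × 10 = 650
  Nampa to Provo: 15 × 10 = 150
  Nampa to Joplin: 10 × 7 = 70
  Nampa to Kent: 45 × 15 = 675
  Macon to Kent: 75 × 6 = 450
Total = 385 + 650 + 150 + 70 + 675 + 450 = 2380.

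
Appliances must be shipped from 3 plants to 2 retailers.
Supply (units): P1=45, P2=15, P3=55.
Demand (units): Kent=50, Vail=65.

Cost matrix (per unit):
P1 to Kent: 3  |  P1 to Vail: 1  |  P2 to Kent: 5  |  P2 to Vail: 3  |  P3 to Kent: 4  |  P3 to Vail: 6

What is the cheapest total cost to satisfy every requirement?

An optimal shipping plan:
  P1->Vail: 45 × 1 = 45
  P2->Vail: 15 × 3 = 45
  P3->Kent: 50 × 4 = 200
  P3->Vail: 5 × 6 = 30
Total = 45 + 45 + 200 + 30 = 320.

320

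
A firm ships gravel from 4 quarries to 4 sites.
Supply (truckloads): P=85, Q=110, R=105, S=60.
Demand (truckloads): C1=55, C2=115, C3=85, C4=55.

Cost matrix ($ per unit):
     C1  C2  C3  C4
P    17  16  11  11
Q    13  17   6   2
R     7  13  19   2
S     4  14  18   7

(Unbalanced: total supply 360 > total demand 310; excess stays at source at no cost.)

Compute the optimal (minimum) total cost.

A cheapest plan:
  P->C2: 35 × $16 = $560
  Q->C3: 85 × $6 = $510
  Q->C4: 25 × $2 = $50
  R->C2: 75 × $13 = $975
  R->C4: 30 × $2 = $60
  S->C1: 55 × $4 = $220
  S->C2: 5 × $14 = $70
Total = 560 + 510 + 50 + 975 + 60 + 220 + 70 = $2445.

2445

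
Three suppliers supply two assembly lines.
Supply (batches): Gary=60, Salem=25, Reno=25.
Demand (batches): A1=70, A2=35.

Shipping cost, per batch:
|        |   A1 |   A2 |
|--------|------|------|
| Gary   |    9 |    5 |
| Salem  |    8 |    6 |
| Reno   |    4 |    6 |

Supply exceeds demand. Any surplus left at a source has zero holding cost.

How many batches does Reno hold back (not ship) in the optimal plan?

An optimal plan:
  Gary to A1: 20 × 9 = 180
  Gary to A2: 35 × 5 = 175
  Salem to A1: 25 × 8 = 200
  Reno to A1: 25 × 4 = 100
Total cost = 655.
Reno ships 25 of its 25, leaving 0.

0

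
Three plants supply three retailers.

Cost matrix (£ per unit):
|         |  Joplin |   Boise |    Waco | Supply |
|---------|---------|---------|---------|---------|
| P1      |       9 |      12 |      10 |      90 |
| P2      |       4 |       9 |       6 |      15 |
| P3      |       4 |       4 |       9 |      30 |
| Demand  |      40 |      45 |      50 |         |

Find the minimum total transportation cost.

1085

An optimal shipping plan:
  P1 to Joplin: 25 units
  P1 to Boise: 15 units
  P1 to Waco: 50 units
  P2 to Joplin: 15 units
  P3 to Boise: 30 units
Total cost = £1085.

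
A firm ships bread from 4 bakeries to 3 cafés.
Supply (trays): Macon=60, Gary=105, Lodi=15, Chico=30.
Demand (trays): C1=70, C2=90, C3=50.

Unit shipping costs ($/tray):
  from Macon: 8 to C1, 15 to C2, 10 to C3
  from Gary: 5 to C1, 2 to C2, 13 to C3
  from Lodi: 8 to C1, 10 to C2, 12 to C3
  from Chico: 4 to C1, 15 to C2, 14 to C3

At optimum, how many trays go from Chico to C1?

30

Optimal shipments:
  Macon–C1: 10 × $8 = $80
  Macon–C3: 50 × $10 = $500
  Gary–C1: 15 × $5 = $75
  Gary–C2: 90 × $2 = $180
  Lodi–C1: 15 × $8 = $120
  Chico–C1: 30 × $4 = $120
Total cost = $1075.
So Chico→C1 carries 30 trays.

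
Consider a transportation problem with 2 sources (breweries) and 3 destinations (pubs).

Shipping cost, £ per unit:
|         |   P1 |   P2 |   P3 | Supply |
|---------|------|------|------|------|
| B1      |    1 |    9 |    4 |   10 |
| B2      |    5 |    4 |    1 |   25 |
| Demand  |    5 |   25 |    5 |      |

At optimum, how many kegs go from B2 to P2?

Solving gives:
  B1–P1: 5 × £1 = £5
  B1–P3: 5 × £4 = £20
  B2–P2: 25 × £4 = £100
Total cost = £125.
So B2→P2 carries 25 kegs.

25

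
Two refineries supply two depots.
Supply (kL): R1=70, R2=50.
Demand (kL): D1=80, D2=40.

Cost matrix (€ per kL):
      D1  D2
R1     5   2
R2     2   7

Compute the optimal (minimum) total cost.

330

A cheapest plan:
  R1–D1: 30 × €5 = €150
  R1–D2: 40 × €2 = €80
  R2–D1: 50 × €2 = €100
Total = 150 + 80 + 100 = €330.
(Supply check: R1 ships 70; R2 ships 50.)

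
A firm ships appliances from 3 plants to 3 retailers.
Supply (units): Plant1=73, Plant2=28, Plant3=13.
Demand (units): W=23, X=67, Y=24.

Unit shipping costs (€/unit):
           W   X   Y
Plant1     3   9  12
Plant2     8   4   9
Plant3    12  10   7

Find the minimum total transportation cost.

755

Optimal allocation:
  Plant1→W: 23 × €3 = €69
  Plant1→X: 39 × €9 = €351
  Plant1→Y: 11 × €12 = €132
  Plant2→X: 28 × €4 = €112
  Plant3→Y: 13 × €7 = €91
Total = 69 + 351 + 132 + 112 + 91 = €755.
(Supply check: Plant1 ships 73; Plant2 ships 28; Plant3 ships 13.)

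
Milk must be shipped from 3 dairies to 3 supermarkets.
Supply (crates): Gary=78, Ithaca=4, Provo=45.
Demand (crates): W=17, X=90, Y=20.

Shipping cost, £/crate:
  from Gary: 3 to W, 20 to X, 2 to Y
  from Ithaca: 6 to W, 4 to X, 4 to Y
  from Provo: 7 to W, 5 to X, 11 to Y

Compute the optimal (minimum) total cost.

1152

One minimum-cost allocation:
  Gary to W: 17 × £3 = £51
  Gary to X: 41 × £20 = £820
  Gary to Y: 20 × £2 = £40
  Ithaca to X: 4 × £4 = £16
  Provo to X: 45 × £5 = £225
Total = 51 + 820 + 40 + 16 + 225 = £1152.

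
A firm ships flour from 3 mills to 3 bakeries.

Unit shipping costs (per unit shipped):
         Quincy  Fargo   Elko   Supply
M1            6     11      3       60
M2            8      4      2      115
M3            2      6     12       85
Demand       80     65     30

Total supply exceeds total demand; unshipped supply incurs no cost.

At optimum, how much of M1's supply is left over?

60

An optimal plan:
  M2–Fargo: 65 × 4 = 260
  M2–Elko: 30 × 2 = 60
  M3–Quincy: 80 × 2 = 160
Total cost = 480.
M1 ships 0 of its 60, leaving 60.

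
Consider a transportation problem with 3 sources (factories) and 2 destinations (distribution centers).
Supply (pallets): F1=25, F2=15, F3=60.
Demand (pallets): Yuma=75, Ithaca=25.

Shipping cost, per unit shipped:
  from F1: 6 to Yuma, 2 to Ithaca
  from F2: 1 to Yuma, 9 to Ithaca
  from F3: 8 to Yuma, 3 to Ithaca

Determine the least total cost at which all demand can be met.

520

An optimal shipping plan:
  F1→Yuma: 25 pallets
  F2→Yuma: 15 pallets
  F3→Yuma: 35 pallets
  F3→Ithaca: 25 pallets
Total cost = 520.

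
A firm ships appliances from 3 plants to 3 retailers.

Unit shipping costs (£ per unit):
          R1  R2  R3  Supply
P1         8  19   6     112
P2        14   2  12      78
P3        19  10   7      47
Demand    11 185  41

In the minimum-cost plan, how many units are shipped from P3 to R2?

Solving gives:
  P1->R1: 11 × £8 = £88
  P1->R2: 60 × £19 = £1140
  P1->R3: 41 × £6 = £246
  P2->R2: 78 × £2 = £156
  P3->R2: 47 × £10 = £470
Total cost = £2100.
So P3→R2 carries 47 units.

47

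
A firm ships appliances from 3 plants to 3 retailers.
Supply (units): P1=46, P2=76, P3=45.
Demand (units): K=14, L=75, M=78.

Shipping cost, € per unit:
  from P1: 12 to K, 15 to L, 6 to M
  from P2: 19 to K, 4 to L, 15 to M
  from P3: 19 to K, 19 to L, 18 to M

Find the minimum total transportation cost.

An optimal shipping plan:
  P1→M: 46 × €6 = €276
  P2→L: 75 × €4 = €300
  P2→M: 1 × €15 = €15
  P3→K: 14 × €19 = €266
  P3→M: 31 × €18 = €558
Total = 276 + 300 + 15 + 266 + 558 = €1415.
(Supply check: P1 ships 46; P2 ships 76; P3 ships 45.)

1415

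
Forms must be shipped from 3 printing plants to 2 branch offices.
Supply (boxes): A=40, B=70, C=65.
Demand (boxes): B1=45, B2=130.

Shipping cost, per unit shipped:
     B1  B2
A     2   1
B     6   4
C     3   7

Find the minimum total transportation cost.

595

An optimal shipping plan:
  A→B2: 40 × 1 = 40
  B→B2: 70 × 4 = 280
  C→B1: 45 × 3 = 135
  C→B2: 20 × 7 = 140
Total = 40 + 280 + 135 + 140 = 595.
(Supply check: A ships 40; B ships 70; C ships 65.)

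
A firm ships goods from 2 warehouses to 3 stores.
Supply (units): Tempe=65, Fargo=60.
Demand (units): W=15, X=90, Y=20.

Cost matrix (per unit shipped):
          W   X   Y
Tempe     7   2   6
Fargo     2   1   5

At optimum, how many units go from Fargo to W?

15

Solving gives:
  Tempe→X: 45 × 2 = 90
  Tempe→Y: 20 × 6 = 120
  Fargo→W: 15 × 2 = 30
  Fargo→X: 45 × 1 = 45
Total cost = 285.
So Fargo→W carries 15 units.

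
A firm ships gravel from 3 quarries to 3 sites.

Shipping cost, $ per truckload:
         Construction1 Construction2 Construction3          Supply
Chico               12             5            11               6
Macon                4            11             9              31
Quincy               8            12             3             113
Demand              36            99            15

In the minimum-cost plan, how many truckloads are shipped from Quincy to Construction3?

Optimal shipments:
  Chico->Construction2: 6 truckloads
  Macon->Construction1: 31 truckloads
  Quincy->Construction1: 5 truckloads
  Quincy->Construction2: 93 truckloads
  Quincy->Construction3: 15 truckloads
Total cost = $1355.
So Quincy→Construction3 carries 15 truckloads.

15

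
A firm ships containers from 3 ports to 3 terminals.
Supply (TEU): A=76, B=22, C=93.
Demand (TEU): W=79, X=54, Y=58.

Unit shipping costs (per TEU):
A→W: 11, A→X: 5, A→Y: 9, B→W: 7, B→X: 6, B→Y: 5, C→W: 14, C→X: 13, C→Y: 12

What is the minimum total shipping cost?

1852

Optimal allocation:
  A→X: 54 × 5 = 270
  A→Y: 22 × 9 = 198
  B→Y: 22 × 5 = 110
  C→W: 79 × 14 = 1106
  C→Y: 14 × 12 = 168
Total = 270 + 198 + 110 + 1106 + 168 = 1852.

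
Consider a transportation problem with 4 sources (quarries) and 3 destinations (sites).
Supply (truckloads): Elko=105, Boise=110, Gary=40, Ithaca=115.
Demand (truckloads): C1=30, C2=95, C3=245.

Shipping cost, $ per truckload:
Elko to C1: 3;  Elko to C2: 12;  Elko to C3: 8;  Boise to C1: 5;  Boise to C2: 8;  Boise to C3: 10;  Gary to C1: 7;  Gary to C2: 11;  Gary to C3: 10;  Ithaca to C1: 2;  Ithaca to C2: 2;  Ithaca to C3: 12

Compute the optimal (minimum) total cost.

2520

An optimal shipping plan:
  Elko to C1: 10 truckloads
  Elko to C3: 95 truckloads
  Boise to C3: 110 truckloads
  Gary to C3: 40 truckloads
  Ithaca to C1: 20 truckloads
  Ithaca to C2: 95 truckloads
Total cost = $2520.
(Supply check: Elko ships 105; Boise ships 110; Gary ships 40; Ithaca ships 115.)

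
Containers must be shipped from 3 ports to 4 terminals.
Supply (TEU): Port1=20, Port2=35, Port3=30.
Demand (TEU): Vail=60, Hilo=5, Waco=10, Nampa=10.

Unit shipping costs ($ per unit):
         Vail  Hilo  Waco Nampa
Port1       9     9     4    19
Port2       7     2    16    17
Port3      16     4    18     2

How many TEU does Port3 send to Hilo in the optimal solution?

5

The minimum-cost plan:
  Port1–Vail: 10 × $9 = $90
  Port1–Waco: 10 × $4 = $40
  Port2–Vail: 35 × $7 = $245
  Port3–Vail: 15 × $16 = $240
  Port3–Hilo: 5 × $4 = $20
  Port3–Nampa: 10 × $2 = $20
Total cost = $655.
So Port3→Hilo carries 5 TEU.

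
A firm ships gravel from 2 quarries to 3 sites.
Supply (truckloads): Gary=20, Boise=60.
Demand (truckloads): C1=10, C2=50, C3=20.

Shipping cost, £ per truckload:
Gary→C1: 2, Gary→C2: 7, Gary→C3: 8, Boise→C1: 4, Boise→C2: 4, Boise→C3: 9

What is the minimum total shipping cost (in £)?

A cheapest plan:
  Gary→C1: 10 × £2 = £20
  Gary→C3: 10 × £8 = £80
  Boise→C2: 50 × £4 = £200
  Boise→C3: 10 × £9 = £90
Total = 20 + 80 + 200 + 90 = £390.

390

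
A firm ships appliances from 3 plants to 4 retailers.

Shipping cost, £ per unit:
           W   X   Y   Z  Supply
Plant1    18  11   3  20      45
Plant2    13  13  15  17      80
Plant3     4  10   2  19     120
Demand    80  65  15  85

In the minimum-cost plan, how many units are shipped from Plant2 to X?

0

Solving gives:
  Plant1 to X: 45 units
  Plant2 to Z: 80 units
  Plant3 to W: 80 units
  Plant3 to X: 20 units
  Plant3 to Y: 15 units
  Plant3 to Z: 5 units
Total cost = £2500.
The route Plant2→X is not used.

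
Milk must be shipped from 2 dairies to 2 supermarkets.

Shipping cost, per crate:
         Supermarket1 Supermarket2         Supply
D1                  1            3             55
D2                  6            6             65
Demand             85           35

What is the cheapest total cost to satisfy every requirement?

445

A cheapest plan:
  D1–Supermarket1: 55 × 1 = 55
  D2–Supermarket1: 30 × 6 = 180
  D2–Supermarket2: 35 × 6 = 210
Total = 55 + 180 + 210 = 445.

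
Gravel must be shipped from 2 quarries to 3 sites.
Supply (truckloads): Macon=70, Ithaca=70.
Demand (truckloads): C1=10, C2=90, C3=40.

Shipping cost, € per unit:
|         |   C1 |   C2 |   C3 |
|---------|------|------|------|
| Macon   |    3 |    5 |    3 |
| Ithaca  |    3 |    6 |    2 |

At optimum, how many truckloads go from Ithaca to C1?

Solving gives:
  Macon->C2: 70 × €5 = €350
  Ithaca->C1: 10 × €3 = €30
  Ithaca->C2: 20 × €6 = €120
  Ithaca->C3: 40 × €2 = €80
Total cost = €580.
So Ithaca→C1 carries 10 truckloads.

10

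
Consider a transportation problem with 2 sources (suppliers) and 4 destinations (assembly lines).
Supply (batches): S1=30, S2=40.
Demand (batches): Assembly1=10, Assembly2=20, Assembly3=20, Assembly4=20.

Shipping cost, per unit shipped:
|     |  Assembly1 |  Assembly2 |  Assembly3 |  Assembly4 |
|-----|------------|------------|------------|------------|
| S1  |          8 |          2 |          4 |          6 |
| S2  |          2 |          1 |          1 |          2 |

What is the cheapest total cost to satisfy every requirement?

An optimal shipping plan:
  S1 to Assembly2: 20 × 2 = 40
  S1 to Assembly3: 10 × 4 = 40
  S2 to Assembly1: 10 × 2 = 20
  S2 to Assembly3: 10 × 1 = 10
  S2 to Assembly4: 20 × 2 = 40
Total = 40 + 40 + 20 + 10 + 40 = 150.

150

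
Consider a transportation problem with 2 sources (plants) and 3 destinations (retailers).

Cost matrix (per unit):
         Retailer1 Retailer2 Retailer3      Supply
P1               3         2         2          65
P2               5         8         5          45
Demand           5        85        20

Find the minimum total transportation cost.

415

Optimal allocation:
  P1–Retailer2: 65 × 2 = 130
  P2–Retailer1: 5 × 5 = 25
  P2–Retailer2: 20 × 8 = 160
  P2–Retailer3: 20 × 5 = 100
Total = 130 + 25 + 160 + 100 = 415.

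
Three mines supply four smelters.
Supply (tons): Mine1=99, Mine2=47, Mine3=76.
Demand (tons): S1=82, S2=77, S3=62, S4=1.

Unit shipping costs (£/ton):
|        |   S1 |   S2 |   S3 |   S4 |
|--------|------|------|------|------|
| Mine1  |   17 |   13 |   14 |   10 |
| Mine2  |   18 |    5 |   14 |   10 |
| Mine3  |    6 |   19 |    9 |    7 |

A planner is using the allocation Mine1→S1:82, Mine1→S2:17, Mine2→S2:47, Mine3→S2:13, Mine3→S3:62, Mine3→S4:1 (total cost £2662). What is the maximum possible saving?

Current plan cost = 82·17 + 17·13 + 47·5 + 13·19 + 62·9 + 1·7 = £2662.
Optimal plan:
  Mine1 to S1: 6 × £17 = £102
  Mine1 to S2: 30 × £13 = £390
  Mine1 to S3: 62 × £14 = £868
  Mine1 to S4: 1 × £10 = £10
  Mine2 to S2: 47 × £5 = £235
  Mine3 to S1: 76 × £6 = £456
Optimal cost = £2061.
Saving = 2662 − 2061 = £601.

601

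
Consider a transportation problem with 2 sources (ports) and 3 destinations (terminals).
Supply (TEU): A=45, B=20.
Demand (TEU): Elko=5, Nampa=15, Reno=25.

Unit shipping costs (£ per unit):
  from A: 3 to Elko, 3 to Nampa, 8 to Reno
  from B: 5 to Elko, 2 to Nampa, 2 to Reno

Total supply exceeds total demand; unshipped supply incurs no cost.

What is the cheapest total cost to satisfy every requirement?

140

Optimal allocation:
  A–Elko: 5 × £3 = £15
  A–Nampa: 15 × £3 = £45
  A–Reno: 5 × £8 = £40
  B–Reno: 20 × £2 = £40
Total = 15 + 45 + 40 + 40 = £140.
(Supply check: A ships 25; B ships 20.)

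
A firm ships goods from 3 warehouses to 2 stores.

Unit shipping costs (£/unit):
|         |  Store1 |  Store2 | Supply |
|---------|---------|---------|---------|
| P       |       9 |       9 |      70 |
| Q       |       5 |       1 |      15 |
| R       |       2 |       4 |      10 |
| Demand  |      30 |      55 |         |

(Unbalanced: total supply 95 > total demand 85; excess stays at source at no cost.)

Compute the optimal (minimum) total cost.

575

An optimal shipping plan:
  P→Store1: 20 × £9 = £180
  P→Store2: 40 × £9 = £360
  Q→Store2: 15 × £1 = £15
  R→Store1: 10 × £2 = £20
Total = 180 + 360 + 15 + 20 = £575.
(Supply check: P ships 60; Q ships 15; R ships 10.)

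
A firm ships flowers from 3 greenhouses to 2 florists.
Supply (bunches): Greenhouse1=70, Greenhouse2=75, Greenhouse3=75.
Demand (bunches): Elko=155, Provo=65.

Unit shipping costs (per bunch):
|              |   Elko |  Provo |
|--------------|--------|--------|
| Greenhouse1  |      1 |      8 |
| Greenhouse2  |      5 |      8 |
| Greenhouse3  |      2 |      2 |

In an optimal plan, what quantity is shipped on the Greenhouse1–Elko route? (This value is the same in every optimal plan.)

70

The minimum-cost plan:
  Greenhouse1–Elko: 70 bunches
  Greenhouse2–Elko: 75 bunches
  Greenhouse3–Elko: 10 bunches
  Greenhouse3–Provo: 65 bunches
Total cost = 595.
So Greenhouse1→Elko carries 70 bunches.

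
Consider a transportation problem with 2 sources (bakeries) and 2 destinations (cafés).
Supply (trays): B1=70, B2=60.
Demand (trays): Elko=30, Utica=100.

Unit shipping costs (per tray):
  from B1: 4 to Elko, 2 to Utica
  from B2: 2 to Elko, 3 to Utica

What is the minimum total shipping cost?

Optimal allocation:
  B1->Utica: 70 × 2 = 140
  B2->Elko: 30 × 2 = 60
  B2->Utica: 30 × 3 = 90
Total = 140 + 60 + 90 = 290.

290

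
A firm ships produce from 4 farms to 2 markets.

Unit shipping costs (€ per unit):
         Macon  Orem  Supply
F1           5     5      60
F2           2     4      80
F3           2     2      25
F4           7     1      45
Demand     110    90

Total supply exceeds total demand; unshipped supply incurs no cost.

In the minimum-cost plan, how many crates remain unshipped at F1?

Minimum-cost shipments:
  F1→Macon: 5 crates
  F1→Orem: 45 crates
  F2→Macon: 80 crates
  F3→Macon: 25 crates
  F4→Orem: 45 crates
Total cost = €505.
F1 ships 50 of its 60, leaving 10.

10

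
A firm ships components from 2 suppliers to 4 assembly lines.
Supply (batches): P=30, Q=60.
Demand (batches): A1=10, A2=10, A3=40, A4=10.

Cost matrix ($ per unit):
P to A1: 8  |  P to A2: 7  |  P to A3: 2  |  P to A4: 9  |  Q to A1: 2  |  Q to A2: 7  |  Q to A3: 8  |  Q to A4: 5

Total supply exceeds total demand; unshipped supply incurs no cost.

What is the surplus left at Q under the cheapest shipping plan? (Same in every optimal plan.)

20

Minimum-cost shipments:
  P→A3: 30 batches
  Q→A1: 10 batches
  Q→A2: 10 batches
  Q→A3: 10 batches
  Q→A4: 10 batches
Total cost = $280.
Q ships 40 of its 60, leaving 20.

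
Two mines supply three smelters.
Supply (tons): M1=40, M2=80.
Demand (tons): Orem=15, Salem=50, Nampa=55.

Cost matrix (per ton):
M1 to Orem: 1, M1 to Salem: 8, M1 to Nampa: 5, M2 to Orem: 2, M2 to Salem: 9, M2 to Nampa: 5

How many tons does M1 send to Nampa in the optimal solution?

0

Solving gives:
  M1 to Salem: 40 × 8 = 320
  M2 to Orem: 15 × 2 = 30
  M2 to Salem: 10 × 9 = 90
  M2 to Nampa: 55 × 5 = 275
Total cost = 715.
The route M1→Nampa is not used.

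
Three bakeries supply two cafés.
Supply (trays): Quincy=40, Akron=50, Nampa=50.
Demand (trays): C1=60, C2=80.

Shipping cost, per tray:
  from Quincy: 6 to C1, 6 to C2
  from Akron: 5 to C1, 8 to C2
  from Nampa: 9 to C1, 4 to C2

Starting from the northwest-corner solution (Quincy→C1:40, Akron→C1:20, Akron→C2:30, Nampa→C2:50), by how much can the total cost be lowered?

90

Current plan cost = 40·6 + 20·5 + 30·8 + 50·4 = 780.
Optimal plan:
  Quincy to C1: 10 × 6 = 60
  Quincy to C2: 30 × 6 = 180
  Akron to C1: 50 × 5 = 250
  Nampa to C2: 50 × 4 = 200
Optimal cost = 690.
Saving = 780 − 690 = 90.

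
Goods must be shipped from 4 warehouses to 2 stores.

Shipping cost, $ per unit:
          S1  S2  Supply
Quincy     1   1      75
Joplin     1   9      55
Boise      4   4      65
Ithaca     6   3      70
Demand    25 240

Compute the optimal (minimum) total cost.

840

A cheapest plan:
  Quincy→S2: 75 × $1 = $75
  Joplin→S1: 25 × $1 = $25
  Joplin→S2: 30 × $9 = $270
  Boise→S2: 65 × $4 = $260
  Ithaca→S2: 70 × $3 = $210
Total = 75 + 25 + 270 + 260 + 210 = $840.
(Supply check: Quincy ships 75; Joplin ships 55; Boise ships 65; Ithaca ships 70.)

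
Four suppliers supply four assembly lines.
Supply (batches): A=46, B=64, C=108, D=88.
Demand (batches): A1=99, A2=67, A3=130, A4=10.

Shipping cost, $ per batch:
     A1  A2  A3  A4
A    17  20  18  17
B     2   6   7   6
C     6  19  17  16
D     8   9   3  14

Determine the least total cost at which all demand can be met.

A cheapest plan:
  A–A2: 3 × $20 = $60
  A–A3: 33 × $18 = $594
  A–A4: 10 × $17 = $170
  B–A2: 64 × $6 = $384
  C–A1: 99 × $6 = $594
  C–A3: 9 × $17 = $153
  D–A3: 88 × $3 = $264
Total = 60 + 594 + 170 + 384 + 594 + 153 + 264 = $2219.
(Supply check: A ships 46; B ships 64; C ships 108; D ships 88.)

2219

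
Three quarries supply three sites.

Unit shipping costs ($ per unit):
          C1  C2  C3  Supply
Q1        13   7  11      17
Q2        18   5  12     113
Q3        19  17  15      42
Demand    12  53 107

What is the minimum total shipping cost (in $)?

1826

An optimal shipping plan:
  Q1 to C1: 12 × $13 = $156
  Q1 to C3: 5 × $11 = $55
  Q2 to C2: 53 × $5 = $265
  Q2 to C3: 60 × $12 = $720
  Q3 to C3: 42 × $15 = $630
Total = 156 + 55 + 265 + 720 + 630 = $1826.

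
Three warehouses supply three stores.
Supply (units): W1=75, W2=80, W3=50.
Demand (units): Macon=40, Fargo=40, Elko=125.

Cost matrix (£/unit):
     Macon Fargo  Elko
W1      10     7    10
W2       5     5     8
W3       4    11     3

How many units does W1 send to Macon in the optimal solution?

0

Optimal shipments:
  W1–Elko: 75 × £10 = £750
  W2–Macon: 40 × £5 = £200
  W2–Fargo: 40 × £5 = £200
  W3–Elko: 50 × £3 = £150
Total cost = £1300.
The route W1→Macon is not used.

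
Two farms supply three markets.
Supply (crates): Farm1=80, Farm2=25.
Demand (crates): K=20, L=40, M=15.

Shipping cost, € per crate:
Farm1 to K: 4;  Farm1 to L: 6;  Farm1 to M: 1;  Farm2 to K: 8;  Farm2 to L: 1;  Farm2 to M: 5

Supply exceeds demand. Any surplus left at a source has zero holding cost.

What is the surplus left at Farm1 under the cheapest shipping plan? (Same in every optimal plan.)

An optimal plan:
  Farm1->K: 20 × €4 = €80
  Farm1->L: 15 × €6 = €90
  Farm1->M: 15 × €1 = €15
  Farm2->L: 25 × €1 = €25
Total cost = €210.
Farm1 ships 50 of its 80, leaving 30.

30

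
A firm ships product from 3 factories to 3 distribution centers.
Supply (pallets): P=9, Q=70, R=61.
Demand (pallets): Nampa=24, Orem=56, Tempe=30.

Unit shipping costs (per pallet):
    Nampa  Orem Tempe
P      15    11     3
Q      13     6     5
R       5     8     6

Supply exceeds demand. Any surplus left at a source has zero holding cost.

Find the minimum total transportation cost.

An optimal shipping plan:
  P–Tempe: 9 × 3 = 27
  Q–Orem: 56 × 6 = 336
  Q–Tempe: 14 × 5 = 70
  R–Nampa: 24 × 5 = 120
  R–Tempe: 7 × 6 = 42
Total = 27 + 336 + 70 + 120 + 42 = 595.
(Supply check: P ships 9; Q ships 70; R ships 31.)

595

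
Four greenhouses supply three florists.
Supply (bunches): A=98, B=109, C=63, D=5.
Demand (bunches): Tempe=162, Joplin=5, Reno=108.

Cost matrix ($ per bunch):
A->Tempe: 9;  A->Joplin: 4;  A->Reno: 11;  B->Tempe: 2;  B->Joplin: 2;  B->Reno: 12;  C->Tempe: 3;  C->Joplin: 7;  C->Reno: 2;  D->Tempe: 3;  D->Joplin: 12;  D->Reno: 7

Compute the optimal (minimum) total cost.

1306

A cheapest plan:
  A->Tempe: 48 × $9 = $432
  A->Joplin: 5 × $4 = $20
  A->Reno: 45 × $11 = $495
  B->Tempe: 109 × $2 = $218
  C->Reno: 63 × $2 = $126
  D->Tempe: 5 × $3 = $15
Total = 432 + 20 + 495 + 218 + 126 + 15 = $1306.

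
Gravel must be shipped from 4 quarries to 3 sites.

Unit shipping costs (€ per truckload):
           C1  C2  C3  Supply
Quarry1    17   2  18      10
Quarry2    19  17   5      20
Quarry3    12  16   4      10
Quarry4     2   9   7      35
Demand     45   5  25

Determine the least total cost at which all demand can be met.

Optimal allocation:
  Quarry1 to C1: 5 × €17 = €85
  Quarry1 to C2: 5 × €2 = €10
  Quarry2 to C3: 20 × €5 = €100
  Quarry3 to C1: 5 × €12 = €60
  Quarry3 to C3: 5 × €4 = €20
  Quarry4 to C1: 35 × €2 = €70
Total = 85 + 10 + 100 + 60 + 20 + 70 = €345.
(Supply check: Quarry1 ships 10; Quarry2 ships 20; Quarry3 ships 10; Quarry4 ships 35.)

345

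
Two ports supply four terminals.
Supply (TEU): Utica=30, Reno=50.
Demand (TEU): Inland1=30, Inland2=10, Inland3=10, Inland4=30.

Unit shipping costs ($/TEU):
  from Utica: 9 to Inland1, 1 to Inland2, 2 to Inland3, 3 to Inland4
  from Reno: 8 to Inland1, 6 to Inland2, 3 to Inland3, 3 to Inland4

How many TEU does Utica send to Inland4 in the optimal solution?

10

Optimal shipments:
  Utica–Inland2: 10 × $1 = $10
  Utica–Inland3: 10 × $2 = $20
  Utica–Inland4: 10 × $3 = $30
  Reno–Inland1: 30 × $8 = $240
  Reno–Inland4: 20 × $3 = $60
Total cost = $360.
So Utica→Inland4 carries 10 TEU.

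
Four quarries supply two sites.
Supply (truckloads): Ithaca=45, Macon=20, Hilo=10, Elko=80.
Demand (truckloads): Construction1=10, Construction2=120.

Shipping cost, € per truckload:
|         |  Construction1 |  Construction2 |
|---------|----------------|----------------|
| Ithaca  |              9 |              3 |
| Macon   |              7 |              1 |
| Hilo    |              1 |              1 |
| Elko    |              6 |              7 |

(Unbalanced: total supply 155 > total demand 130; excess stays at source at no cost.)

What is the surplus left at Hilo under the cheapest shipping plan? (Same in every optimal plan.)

Minimum-cost shipments:
  Ithaca–Construction2: 45 × €3 = €135
  Macon–Construction2: 20 × €1 = €20
  Hilo–Construction2: 10 × €1 = €10
  Elko–Construction1: 10 × €6 = €60
  Elko–Construction2: 45 × €7 = €315
Total cost = €540.
Hilo ships 10 of its 10, leaving 0.

0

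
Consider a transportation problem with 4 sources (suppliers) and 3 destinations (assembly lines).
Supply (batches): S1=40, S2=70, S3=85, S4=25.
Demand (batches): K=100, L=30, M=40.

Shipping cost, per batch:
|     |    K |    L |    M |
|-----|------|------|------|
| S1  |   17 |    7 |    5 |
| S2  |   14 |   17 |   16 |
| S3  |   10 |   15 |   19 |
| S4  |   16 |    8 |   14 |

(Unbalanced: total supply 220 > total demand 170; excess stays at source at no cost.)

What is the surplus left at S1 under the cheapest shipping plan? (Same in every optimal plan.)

0

An optimal plan:
  S1 to M: 40 × 5 = 200
  S2 to K: 15 × 14 = 210
  S2 to L: 5 × 17 = 85
  S3 to K: 85 × 10 = 850
  S4 to L: 25 × 8 = 200
Total cost = 1545.
S1 ships 40 of its 40, leaving 0.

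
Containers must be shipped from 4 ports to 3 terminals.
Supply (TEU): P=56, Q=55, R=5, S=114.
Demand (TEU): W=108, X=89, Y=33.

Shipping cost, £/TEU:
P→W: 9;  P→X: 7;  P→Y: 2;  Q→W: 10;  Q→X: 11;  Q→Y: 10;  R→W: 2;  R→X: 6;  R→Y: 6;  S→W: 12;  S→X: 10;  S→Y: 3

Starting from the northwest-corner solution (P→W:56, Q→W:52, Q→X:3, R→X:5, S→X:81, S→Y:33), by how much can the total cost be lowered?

Current plan cost = 56·9 + 52·10 + 3·11 + 5·6 + 81·10 + 33·3 = £1996.
Optimal plan:
  P–X: 56 × £7 = £392
  Q–W: 55 × £10 = £550
  R–W: 5 × £2 = £10
  S–W: 48 × £12 = £576
  S–X: 33 × £10 = £330
  S–Y: 33 × £3 = £99
Optimal cost = £1957.
Saving = 1996 − 1957 = £39.

39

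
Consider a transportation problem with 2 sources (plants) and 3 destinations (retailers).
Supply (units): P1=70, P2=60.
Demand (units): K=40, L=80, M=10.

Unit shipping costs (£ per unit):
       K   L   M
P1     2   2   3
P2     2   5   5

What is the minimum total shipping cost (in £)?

320

A cheapest plan:
  P1→L: 70 × £2 = £140
  P2→K: 40 × £2 = £80
  P2→L: 10 × £5 = £50
  P2→M: 10 × £5 = £50
Total = 140 + 80 + 50 + 50 = £320.
(Supply check: P1 ships 70; P2 ships 60.)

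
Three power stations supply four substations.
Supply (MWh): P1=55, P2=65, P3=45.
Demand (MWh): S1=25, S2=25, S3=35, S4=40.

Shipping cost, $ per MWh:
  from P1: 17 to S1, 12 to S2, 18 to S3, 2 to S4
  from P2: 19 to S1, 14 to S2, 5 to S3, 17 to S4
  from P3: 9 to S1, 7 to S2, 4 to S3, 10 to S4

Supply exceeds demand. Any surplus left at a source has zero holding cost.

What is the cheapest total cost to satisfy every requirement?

A cheapest plan:
  P1->S2: 5 × $12 = $60
  P1->S4: 40 × $2 = $80
  P2->S3: 35 × $5 = $175
  P3->S1: 25 × $9 = $225
  P3->S2: 20 × $7 = $140
Total = 60 + 80 + 175 + 225 + 140 = $680.

680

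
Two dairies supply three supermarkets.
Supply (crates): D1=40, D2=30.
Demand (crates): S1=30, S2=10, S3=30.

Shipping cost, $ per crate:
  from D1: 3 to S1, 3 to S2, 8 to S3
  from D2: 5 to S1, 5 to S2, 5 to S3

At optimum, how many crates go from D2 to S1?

0

The minimum-cost plan:
  D1–S1: 30 × $3 = $90
  D1–S2: 10 × $3 = $30
  D2–S3: 30 × $5 = $150
Total cost = $270.
The route D2→S1 is not used.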